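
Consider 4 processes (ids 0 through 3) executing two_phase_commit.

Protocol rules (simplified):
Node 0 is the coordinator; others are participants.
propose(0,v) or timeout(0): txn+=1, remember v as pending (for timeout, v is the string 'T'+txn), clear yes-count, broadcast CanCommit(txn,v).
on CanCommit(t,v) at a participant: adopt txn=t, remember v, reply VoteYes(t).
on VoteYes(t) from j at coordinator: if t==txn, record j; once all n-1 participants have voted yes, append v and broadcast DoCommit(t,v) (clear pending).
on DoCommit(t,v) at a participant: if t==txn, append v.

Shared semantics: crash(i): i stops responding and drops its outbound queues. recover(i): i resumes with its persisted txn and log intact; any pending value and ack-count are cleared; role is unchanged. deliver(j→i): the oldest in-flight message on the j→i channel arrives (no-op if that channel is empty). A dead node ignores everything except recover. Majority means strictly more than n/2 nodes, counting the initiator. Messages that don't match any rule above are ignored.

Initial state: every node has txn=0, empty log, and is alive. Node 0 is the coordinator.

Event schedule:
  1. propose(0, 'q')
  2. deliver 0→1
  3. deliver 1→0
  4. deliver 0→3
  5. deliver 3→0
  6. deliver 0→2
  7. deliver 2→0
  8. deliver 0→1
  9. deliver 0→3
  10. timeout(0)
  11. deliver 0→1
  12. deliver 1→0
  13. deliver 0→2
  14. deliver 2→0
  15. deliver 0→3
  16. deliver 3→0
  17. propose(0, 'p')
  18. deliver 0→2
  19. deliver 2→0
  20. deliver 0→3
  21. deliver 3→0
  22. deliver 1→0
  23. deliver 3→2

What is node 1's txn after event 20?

2

step 1 propose(0,'q'): 0={coor,t=1,log=-}
step 2 deliver 0→1: 1={part,t=1,log=-}
step 3 deliver 1→0: —
step 4 deliver 0→3: 3={part,t=1,log=-}
step 5 deliver 3→0: —
step 6 deliver 0→2: 2={part,t=1,log=-}
step 7 deliver 2→0: 0={coor,t=1,log=q}
step 8 deliver 0→1: 1={part,t=1,log=q}
step 9 deliver 0→3: 3={part,t=1,log=q}
step 10 timeout(0): 0={coor,t=2,log=q}
step 11 deliver 0→1: 1={part,t=2,log=q}
step 12 deliver 1→0: —
step 13 deliver 0→2: 2={part,t=1,log=q}
step 14 deliver 2→0: —
step 15 deliver 0→3: 3={part,t=2,log=q}
step 16 deliver 3→0: —
step 17 propose(0,'p'): 0={coor,t=3,log=q}
step 18 deliver 0→2: 2={part,t=2,log=q}
step 19 deliver 2→0: —
step 20 deliver 0→3: 3={part,t=3,log=q}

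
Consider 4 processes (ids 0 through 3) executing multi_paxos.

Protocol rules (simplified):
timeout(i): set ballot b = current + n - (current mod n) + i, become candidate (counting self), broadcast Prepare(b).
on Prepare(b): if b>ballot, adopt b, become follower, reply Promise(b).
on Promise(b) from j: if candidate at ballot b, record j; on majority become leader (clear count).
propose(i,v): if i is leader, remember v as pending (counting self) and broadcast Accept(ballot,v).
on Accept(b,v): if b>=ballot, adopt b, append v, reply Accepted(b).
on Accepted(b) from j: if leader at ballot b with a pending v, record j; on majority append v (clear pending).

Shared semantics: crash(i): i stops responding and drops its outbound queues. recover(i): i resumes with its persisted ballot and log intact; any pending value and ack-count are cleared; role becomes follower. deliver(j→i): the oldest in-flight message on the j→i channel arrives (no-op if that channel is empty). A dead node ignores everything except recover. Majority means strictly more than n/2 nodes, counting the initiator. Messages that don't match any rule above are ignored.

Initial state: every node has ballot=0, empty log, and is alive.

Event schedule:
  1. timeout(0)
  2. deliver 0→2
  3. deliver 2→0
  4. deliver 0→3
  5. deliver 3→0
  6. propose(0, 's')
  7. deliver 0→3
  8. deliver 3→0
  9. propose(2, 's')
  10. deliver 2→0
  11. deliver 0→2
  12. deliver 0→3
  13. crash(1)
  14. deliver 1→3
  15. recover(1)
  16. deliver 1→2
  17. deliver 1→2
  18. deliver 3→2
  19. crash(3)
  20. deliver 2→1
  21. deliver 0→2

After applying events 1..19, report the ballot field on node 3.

4

e1 timeout(0): 0[cand,b=4,-]
e2 deliver 0→2: 2[foll,b=4,-]
e3 deliver 2→0: ·
e4 deliver 0→3: 3[foll,b=4,-]
e5 deliver 3→0: 0[lead,b=4,-]
e6 propose(0,'s'): ·
e7 deliver 0→3: 3[foll,b=4,s]
e8 deliver 3→0: ·
e9 propose(2,'s'): ·
e10 deliver 2→0: ·
e11 deliver 0→2: 2[foll,b=4,s]
e12 deliver 0→3: ·
e13 crash(1): 1[✗foll,b=0,-]
e14 deliver 1→3: ·
e15 recover(1): 1[foll,b=0,-]
e16 deliver 1→2: ·
e17 deliver 1→2: ·
e18 deliver 3→2: ·
e19 crash(3): 3[✗foll,b=4,s]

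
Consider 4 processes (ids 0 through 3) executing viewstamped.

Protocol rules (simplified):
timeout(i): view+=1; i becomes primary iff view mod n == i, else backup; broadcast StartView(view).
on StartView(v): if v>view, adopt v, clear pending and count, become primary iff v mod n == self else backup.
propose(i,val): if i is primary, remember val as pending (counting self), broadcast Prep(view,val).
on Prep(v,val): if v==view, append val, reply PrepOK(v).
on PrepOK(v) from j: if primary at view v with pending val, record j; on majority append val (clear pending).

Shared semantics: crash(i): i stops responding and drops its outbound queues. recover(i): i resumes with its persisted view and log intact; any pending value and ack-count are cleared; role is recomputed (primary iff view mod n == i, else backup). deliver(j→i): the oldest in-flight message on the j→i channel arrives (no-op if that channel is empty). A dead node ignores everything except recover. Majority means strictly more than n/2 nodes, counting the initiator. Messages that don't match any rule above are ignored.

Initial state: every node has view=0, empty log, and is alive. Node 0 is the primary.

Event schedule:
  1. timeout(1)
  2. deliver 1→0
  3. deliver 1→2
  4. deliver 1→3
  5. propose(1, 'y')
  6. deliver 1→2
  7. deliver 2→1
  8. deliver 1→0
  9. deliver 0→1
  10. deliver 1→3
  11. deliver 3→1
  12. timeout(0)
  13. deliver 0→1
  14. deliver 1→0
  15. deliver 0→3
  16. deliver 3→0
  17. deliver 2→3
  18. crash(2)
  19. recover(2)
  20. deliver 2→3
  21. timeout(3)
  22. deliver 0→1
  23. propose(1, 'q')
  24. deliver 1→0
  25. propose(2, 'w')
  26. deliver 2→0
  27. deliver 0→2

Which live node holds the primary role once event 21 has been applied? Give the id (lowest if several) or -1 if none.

3

1. timeout(1):  <1:prim v1 ->
2. deliver 1→0:  <0:back v1 ->
3. deliver 1→2:  <2:back v1 ->
4. deliver 1→3:  <3:back v1 ->
5. propose(1,'y'):  nop
6. deliver 1→2:  <2:back v1 y>
7. deliver 2→1:  nop
8. deliver 1→0:  <0:back v1 y>
9. deliver 0→1:  <1:prim v1 y>
10. deliver 1→3:  <3:back v1 y>
11. deliver 3→1:  nop
12. timeout(0):  <0:back v2 y>
13. deliver 0→1:  <1:back v2 y>
14. deliver 1→0:  nop
15. deliver 0→3:  <3:back v2 y>
16. deliver 3→0:  nop
17. deliver 2→3:  nop
18. crash(2):  <2:✗back v1 y>
19. recover(2):  <2:back v1 y>
20. deliver 2→3:  nop
21. timeout(3):  <3:prim v3 y>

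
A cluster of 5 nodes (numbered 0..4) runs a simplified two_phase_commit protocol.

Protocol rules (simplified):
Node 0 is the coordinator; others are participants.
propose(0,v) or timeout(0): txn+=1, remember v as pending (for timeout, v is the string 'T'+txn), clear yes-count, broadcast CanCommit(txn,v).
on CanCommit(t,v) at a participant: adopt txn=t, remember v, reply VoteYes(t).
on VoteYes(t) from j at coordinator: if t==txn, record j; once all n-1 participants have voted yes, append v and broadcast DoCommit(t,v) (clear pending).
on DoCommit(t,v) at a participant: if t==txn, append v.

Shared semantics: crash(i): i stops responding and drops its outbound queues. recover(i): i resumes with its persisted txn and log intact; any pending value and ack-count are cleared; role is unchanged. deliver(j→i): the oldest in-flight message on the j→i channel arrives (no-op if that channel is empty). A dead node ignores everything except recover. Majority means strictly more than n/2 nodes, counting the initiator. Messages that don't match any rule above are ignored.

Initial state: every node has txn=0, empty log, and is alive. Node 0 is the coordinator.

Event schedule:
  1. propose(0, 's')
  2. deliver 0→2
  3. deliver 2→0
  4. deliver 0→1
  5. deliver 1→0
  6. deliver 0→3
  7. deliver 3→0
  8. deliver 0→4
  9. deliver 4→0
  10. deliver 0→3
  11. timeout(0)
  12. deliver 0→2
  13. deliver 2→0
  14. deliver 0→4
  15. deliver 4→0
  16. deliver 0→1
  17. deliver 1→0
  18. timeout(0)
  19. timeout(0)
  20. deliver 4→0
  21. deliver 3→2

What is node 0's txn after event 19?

after 1 — propose(0,'s'): n0:coor/t1/[-]
after 2 — deliver 0→2: n2:part/t1/[-]
after 3 — deliver 2→0: ·
after 4 — deliver 0→1: n1:part/t1/[-]
after 5 — deliver 1→0: ·
after 6 — deliver 0→3: n3:part/t1/[-]
after 7 — deliver 3→0: ·
after 8 — deliver 0→4: n4:part/t1/[-]
after 9 — deliver 4→0: n0:coor/t1/[s]
after 10 — deliver 0→3: n3:part/t1/[s]
after 11 — timeout(0): n0:coor/t2/[s]
after 12 — deliver 0→2: n2:part/t1/[s]
after 13 — deliver 2→0: ·
after 14 — deliver 0→4: n4:part/t1/[s]
after 15 — deliver 4→0: ·
after 16 — deliver 0→1: n1:part/t1/[s]
after 17 — deliver 1→0: ·
after 18 — timeout(0): n0:coor/t3/[s]
after 19 — timeout(0): n0:coor/t4/[s]

4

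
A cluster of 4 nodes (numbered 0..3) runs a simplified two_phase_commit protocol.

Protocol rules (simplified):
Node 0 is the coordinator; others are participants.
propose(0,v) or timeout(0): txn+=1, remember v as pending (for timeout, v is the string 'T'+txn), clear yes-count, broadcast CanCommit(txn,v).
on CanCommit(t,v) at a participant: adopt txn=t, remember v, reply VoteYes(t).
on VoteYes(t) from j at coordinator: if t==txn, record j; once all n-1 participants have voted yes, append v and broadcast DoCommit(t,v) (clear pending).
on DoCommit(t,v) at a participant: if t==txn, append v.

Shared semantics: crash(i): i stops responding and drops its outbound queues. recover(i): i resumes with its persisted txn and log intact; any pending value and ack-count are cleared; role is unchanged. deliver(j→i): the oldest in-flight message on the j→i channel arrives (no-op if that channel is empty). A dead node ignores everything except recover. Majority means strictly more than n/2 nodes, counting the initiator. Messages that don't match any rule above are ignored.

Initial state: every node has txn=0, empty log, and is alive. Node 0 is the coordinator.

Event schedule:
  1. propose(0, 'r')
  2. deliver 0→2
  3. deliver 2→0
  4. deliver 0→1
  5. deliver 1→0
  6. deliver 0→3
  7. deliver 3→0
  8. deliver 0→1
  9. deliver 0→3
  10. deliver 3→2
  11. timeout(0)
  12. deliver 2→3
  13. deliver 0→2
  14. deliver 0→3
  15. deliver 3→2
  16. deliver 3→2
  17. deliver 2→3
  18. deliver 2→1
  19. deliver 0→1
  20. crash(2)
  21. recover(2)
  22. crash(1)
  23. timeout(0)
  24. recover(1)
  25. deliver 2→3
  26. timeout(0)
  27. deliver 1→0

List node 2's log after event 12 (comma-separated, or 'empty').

1. propose(0,'r'):  <0:coor t1 ->
2. deliver 0→2:  <2:part t1 ->
3. deliver 2→0:  nop
4. deliver 0→1:  <1:part t1 ->
5. deliver 1→0:  nop
6. deliver 0→3:  <3:part t1 ->
7. deliver 3→0:  <0:coor t1 r>
8. deliver 0→1:  <1:part t1 r>
9. deliver 0→3:  <3:part t1 r>
10. deliver 3→2:  nop
11. timeout(0):  <0:coor t2 r>
12. deliver 2→3:  nop

empty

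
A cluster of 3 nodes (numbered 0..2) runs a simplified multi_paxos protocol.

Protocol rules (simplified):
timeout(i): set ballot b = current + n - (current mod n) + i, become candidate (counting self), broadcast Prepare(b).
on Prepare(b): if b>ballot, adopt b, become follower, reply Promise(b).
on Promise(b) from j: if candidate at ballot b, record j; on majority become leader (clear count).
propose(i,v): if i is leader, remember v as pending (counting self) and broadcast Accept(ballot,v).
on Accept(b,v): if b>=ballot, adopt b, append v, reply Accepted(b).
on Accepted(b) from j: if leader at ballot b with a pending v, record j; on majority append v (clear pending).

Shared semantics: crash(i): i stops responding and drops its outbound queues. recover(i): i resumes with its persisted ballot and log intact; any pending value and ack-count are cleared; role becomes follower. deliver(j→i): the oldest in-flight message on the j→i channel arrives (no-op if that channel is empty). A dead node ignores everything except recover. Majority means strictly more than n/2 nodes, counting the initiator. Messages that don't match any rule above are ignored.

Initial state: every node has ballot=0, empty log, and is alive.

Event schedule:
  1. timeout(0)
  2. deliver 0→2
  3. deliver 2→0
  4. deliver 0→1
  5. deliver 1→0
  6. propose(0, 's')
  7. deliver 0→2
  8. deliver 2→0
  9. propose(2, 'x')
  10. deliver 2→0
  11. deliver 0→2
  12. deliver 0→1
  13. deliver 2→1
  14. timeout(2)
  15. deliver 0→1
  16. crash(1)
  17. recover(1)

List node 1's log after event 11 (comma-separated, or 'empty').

empty

after 1 — timeout(0): n0:cand/b3/[-]
after 2 — deliver 0→2: n2:foll/b3/[-]
after 3 — deliver 2→0: n0:lead/b3/[-]
after 4 — deliver 0→1: n1:foll/b3/[-]
after 5 — deliver 1→0: ·
after 6 — propose(0,'s'): ·
after 7 — deliver 0→2: n2:foll/b3/[s]
after 8 — deliver 2→0: n0:lead/b3/[s]
after 9 — propose(2,'x'): ·
after 10 — deliver 2→0: ·
after 11 — deliver 0→2: ·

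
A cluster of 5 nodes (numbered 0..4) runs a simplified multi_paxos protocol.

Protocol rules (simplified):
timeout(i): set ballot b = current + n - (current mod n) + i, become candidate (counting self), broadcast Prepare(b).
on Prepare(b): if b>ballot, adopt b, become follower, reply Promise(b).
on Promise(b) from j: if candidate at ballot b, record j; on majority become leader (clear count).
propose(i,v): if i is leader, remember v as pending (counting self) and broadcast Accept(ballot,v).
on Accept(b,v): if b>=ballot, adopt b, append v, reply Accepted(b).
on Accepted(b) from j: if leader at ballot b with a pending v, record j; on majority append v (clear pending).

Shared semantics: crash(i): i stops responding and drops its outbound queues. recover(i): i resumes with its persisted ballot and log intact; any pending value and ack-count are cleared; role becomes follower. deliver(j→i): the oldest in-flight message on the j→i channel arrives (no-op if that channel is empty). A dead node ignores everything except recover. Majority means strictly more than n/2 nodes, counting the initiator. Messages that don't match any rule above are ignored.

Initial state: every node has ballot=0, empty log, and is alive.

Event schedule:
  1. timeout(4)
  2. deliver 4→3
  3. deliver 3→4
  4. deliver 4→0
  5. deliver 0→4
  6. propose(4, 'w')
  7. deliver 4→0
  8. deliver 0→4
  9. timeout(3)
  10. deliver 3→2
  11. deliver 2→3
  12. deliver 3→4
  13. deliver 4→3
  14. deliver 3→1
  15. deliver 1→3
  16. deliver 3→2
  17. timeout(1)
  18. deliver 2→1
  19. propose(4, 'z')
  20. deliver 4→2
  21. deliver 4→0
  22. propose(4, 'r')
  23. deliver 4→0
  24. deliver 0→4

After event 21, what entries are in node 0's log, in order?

after 1 — timeout(4): n4:cand/b9/[-]
after 2 — deliver 4→3: n3:foll/b9/[-]
after 3 — deliver 3→4: ·
after 4 — deliver 4→0: n0:foll/b9/[-]
after 5 — deliver 0→4: n4:lead/b9/[-]
after 6 — propose(4,'w'): ·
after 7 — deliver 4→0: n0:foll/b9/[w]
after 8 — deliver 0→4: ·
after 9 — timeout(3): n3:cand/b13/[-]
after 10 — deliver 3→2: n2:foll/b13/[-]
after 11 — deliver 2→3: ·
after 12 — deliver 3→4: n4:foll/b13/[-]
after 13 — deliver 4→3: ·
after 14 — deliver 3→1: n1:foll/b13/[-]
after 15 — deliver 1→3: n3:lead/b13/[-]
after 16 — deliver 3→2: ·
after 17 — timeout(1): n1:cand/b16/[-]
after 18 — deliver 2→1: ·
after 19 — propose(4,'z'): ·
after 20 — deliver 4→2: ·
after 21 — deliver 4→0: ·

w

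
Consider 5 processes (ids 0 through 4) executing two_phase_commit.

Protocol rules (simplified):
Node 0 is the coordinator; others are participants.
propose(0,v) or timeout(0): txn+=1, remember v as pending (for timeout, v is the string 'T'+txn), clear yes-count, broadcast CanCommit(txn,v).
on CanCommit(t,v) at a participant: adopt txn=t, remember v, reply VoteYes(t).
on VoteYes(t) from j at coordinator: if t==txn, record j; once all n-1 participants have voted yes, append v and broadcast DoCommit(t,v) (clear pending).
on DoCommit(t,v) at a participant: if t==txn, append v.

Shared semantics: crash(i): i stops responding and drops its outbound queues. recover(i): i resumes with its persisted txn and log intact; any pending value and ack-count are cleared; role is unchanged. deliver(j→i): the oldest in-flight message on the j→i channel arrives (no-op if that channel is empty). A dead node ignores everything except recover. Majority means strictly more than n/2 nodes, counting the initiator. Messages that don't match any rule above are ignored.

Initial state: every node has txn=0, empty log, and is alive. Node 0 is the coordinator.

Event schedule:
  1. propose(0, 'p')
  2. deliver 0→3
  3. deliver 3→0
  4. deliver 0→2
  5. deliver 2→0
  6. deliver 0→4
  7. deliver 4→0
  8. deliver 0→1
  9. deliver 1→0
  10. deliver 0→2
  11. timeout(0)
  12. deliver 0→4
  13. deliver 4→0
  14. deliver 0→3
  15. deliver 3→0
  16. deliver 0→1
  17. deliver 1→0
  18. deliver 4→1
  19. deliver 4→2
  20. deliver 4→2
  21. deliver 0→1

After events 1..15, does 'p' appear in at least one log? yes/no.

yes

e1 propose(0,'p'): 0[coor,t=1,-]
e2 deliver 0→3: 3[part,t=1,-]
e3 deliver 3→0: ·
e4 deliver 0→2: 2[part,t=1,-]
e5 deliver 2→0: ·
e6 deliver 0→4: 4[part,t=1,-]
e7 deliver 4→0: ·
e8 deliver 0→1: 1[part,t=1,-]
e9 deliver 1→0: 0[coor,t=1,p]
e10 deliver 0→2: 2[part,t=1,p]
e11 timeout(0): 0[coor,t=2,p]
e12 deliver 0→4: 4[part,t=1,p]
e13 deliver 4→0: ·
e14 deliver 0→3: 3[part,t=1,p]
e15 deliver 3→0: ·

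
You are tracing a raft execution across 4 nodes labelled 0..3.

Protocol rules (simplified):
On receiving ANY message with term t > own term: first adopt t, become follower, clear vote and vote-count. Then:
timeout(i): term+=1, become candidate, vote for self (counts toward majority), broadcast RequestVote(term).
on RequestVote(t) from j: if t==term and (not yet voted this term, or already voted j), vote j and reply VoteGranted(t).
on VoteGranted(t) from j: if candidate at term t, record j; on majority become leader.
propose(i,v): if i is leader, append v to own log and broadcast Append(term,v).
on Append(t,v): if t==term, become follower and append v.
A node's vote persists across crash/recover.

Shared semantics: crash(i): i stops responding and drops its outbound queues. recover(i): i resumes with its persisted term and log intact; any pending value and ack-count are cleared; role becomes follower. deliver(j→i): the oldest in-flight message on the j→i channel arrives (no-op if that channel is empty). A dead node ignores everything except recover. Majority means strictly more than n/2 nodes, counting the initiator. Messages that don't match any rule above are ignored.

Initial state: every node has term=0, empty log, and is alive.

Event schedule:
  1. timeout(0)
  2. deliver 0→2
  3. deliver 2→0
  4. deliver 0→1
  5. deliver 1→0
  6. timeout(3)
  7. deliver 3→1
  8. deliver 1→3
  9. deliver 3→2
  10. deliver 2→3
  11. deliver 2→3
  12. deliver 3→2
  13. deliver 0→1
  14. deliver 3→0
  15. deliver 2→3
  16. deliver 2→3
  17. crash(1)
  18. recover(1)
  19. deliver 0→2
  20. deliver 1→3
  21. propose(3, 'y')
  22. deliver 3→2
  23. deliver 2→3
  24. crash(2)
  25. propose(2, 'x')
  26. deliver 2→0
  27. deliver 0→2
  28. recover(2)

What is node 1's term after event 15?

1

step 1 timeout(0): 0={cand,t=1,log=-}
step 2 deliver 0→2: 2={foll,t=1,log=-}
step 3 deliver 2→0: —
step 4 deliver 0→1: 1={foll,t=1,log=-}
step 5 deliver 1→0: 0={lead,t=1,log=-}
step 6 timeout(3): 3={cand,t=1,log=-}
step 7 deliver 3→1: —
step 8 deliver 1→3: —
step 9 deliver 3→2: —
step 10 deliver 2→3: —
step 11 deliver 2→3: —
step 12 deliver 3→2: —
step 13 deliver 0→1: —
step 14 deliver 3→0: —
step 15 deliver 2→3: —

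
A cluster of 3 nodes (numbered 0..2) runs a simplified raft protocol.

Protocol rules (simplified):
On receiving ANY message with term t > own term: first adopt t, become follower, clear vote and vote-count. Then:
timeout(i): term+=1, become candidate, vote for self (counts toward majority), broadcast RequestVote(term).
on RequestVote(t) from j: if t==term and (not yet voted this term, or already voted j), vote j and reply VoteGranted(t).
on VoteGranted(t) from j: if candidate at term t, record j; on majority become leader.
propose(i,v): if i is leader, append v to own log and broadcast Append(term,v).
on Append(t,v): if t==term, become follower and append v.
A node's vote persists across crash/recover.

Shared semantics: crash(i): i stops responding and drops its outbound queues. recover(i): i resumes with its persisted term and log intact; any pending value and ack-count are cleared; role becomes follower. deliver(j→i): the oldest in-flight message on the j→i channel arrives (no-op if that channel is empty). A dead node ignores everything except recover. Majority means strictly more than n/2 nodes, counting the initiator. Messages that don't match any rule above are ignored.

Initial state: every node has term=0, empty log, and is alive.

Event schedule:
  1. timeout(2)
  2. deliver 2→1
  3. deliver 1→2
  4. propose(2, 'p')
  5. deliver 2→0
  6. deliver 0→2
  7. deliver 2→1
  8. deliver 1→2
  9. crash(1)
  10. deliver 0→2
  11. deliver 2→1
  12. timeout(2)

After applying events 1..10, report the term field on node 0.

1

after 1 — timeout(2): n2:cand/t1/[-]
after 2 — deliver 2→1: n1:foll/t1/[-]
after 3 — deliver 1→2: n2:lead/t1/[-]
after 4 — propose(2,'p'): n2:lead/t1/[p]
after 5 — deliver 2→0: n0:foll/t1/[-]
after 6 — deliver 0→2: ·
after 7 — deliver 2→1: n1:foll/t1/[p]
after 8 — deliver 1→2: ·
after 9 — crash(1): n1:✗foll/t1/[p]
after 10 — deliver 0→2: ·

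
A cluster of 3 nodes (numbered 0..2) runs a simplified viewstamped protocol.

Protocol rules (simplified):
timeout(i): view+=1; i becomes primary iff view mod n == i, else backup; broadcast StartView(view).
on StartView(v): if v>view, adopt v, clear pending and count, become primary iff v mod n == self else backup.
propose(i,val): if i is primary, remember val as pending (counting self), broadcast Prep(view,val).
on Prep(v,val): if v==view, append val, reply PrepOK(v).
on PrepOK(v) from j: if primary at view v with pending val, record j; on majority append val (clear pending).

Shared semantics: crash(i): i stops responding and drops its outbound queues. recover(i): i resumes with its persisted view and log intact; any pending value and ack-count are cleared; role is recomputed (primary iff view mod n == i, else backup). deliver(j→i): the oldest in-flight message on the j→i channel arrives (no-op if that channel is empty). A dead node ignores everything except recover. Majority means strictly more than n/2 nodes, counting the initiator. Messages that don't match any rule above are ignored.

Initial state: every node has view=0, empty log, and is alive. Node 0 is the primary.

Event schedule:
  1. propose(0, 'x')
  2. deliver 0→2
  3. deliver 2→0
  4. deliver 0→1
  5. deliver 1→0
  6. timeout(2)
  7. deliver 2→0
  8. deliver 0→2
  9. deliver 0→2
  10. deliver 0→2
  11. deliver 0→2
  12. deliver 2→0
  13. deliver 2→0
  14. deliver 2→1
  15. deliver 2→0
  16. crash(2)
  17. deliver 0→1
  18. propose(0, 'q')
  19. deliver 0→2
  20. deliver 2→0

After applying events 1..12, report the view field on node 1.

[1] propose(0,'x') → ∅
[2] deliver 0→2 → N2(back v0 [x])
[3] deliver 2→0 → N0(prim v0 [x])
[4] deliver 0→1 → N1(back v0 [x])
[5] deliver 1→0 → ∅
[6] timeout(2) → N2(back v1 [x])
[7] deliver 2→0 → N0(back v1 [x])
[8] deliver 0→2 → ∅
[9] deliver 0→2 → ∅
[10] deliver 0→2 → ∅
[11] deliver 0→2 → ∅
[12] deliver 2→0 → ∅

0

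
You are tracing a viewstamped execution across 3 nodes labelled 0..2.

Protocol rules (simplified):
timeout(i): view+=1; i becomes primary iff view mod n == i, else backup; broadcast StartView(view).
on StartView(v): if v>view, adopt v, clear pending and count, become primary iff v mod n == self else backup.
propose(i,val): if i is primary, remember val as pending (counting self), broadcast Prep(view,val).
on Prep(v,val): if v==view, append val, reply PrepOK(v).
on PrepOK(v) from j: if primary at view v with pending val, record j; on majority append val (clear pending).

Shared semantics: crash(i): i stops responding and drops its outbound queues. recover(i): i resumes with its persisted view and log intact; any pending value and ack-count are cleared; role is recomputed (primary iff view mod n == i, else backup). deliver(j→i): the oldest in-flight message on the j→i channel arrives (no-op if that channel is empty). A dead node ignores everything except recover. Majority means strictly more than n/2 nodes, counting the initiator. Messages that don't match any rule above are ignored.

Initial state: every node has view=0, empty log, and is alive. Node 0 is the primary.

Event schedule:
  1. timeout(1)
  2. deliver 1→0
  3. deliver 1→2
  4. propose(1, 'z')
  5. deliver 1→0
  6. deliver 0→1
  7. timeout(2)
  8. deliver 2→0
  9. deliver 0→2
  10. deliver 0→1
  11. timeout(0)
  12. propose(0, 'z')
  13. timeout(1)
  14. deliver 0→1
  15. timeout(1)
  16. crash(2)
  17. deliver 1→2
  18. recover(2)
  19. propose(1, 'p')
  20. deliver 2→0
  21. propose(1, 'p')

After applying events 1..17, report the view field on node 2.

2

[1] timeout(1) → N1(prim v1 [-])
[2] deliver 1→0 → N0(back v1 [-])
[3] deliver 1→2 → N2(back v1 [-])
[4] propose(1,'z') → ∅
[5] deliver 1→0 → N0(back v1 [z])
[6] deliver 0→1 → N1(prim v1 [z])
[7] timeout(2) → N2(prim v2 [-])
[8] deliver 2→0 → N0(back v2 [z])
[9] deliver 0→2 → ∅
[10] deliver 0→1 → ∅
[11] timeout(0) → N0(prim v3 [z])
[12] propose(0,'z') → ∅
[13] timeout(1) → N1(back v2 [z])
[14] deliver 0→1 → N1(back v3 [z])
[15] timeout(1) → N1(prim v4 [z])
[16] crash(2) → N2(✗prim v2 [-])
[17] deliver 1→2 → ∅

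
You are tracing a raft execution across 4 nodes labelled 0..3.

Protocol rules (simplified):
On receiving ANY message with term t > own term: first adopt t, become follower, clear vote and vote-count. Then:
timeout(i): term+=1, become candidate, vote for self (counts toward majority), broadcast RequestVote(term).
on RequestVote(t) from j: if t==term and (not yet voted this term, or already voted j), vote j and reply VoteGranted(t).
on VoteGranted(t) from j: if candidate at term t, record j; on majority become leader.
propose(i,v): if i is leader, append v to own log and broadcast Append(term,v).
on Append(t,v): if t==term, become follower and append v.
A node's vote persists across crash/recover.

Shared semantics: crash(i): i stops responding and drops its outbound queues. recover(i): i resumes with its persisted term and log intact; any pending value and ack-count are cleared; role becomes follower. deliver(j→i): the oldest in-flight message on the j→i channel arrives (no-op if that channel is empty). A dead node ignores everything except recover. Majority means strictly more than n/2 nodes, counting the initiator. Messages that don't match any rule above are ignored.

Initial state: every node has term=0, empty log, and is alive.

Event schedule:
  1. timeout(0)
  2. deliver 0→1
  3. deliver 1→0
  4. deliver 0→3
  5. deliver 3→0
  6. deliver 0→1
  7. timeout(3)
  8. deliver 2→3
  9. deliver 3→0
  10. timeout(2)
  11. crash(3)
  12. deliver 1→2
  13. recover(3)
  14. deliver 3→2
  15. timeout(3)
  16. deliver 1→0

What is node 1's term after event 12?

1

[1] timeout(0) → N0(cand t1 [-])
[2] deliver 0→1 → N1(foll t1 [-])
[3] deliver 1→0 → ∅
[4] deliver 0→3 → N3(foll t1 [-])
[5] deliver 3→0 → N0(lead t1 [-])
[6] deliver 0→1 → ∅
[7] timeout(3) → N3(cand t2 [-])
[8] deliver 2→3 → ∅
[9] deliver 3→0 → N0(foll t2 [-])
[10] timeout(2) → N2(cand t1 [-])
[11] crash(3) → N3(✗cand t2 [-])
[12] deliver 1→2 → ∅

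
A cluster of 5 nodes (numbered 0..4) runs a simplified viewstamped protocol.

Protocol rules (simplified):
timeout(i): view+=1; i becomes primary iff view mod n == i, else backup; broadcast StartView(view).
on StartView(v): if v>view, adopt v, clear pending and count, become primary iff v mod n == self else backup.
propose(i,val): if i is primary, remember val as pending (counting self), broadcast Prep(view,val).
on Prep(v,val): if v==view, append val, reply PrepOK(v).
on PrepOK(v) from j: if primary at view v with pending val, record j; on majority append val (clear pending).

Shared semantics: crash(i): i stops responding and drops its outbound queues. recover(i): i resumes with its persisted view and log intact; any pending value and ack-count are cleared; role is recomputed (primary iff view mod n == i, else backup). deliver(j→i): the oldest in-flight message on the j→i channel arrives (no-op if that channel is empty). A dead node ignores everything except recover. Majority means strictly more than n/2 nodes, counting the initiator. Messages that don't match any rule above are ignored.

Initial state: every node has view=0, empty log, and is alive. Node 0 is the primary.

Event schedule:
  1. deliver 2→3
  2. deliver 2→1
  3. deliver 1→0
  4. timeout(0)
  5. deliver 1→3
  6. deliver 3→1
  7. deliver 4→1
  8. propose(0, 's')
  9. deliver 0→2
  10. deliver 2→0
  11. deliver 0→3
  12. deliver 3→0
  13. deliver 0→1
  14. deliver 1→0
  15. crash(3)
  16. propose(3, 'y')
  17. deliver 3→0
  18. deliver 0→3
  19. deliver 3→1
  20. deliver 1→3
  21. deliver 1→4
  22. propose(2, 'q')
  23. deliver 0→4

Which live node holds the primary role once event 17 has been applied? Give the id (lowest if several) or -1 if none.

step 1 deliver 2→3: —
step 2 deliver 2→1: —
step 3 deliver 1→0: —
step 4 timeout(0): 0={back,v=1,log=-}
step 5 deliver 1→3: —
step 6 deliver 3→1: —
step 7 deliver 4→1: —
step 8 propose(0,'s'): —
step 9 deliver 0→2: 2={back,v=1,log=-}
step 10 deliver 2→0: —
step 11 deliver 0→3: 3={back,v=1,log=-}
step 12 deliver 3→0: —
step 13 deliver 0→1: 1={prim,v=1,log=-}
step 14 deliver 1→0: —
step 15 crash(3): 3={✗back,v=1,log=-}
step 16 propose(3,'y'): —
step 17 deliver 3→0: —

1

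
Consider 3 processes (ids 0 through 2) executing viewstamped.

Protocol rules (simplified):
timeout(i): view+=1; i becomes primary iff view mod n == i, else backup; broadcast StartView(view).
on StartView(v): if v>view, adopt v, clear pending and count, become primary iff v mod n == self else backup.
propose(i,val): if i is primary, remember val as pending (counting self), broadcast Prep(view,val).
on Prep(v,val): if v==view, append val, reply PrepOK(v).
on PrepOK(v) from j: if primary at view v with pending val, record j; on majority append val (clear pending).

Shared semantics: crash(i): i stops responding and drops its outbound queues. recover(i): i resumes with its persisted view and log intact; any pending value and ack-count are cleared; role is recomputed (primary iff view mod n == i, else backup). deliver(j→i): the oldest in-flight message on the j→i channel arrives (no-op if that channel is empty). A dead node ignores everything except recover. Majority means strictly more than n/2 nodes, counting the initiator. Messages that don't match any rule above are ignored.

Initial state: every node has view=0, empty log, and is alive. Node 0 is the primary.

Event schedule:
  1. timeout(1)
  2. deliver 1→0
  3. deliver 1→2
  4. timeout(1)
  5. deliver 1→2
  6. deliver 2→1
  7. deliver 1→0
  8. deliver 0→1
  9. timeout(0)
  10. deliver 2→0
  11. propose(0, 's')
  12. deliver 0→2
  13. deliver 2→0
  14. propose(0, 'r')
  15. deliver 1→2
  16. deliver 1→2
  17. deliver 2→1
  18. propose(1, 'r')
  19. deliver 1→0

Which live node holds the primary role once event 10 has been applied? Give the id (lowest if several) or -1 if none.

[1] timeout(1) → N1(prim v1 [-])
[2] deliver 1→0 → N0(back v1 [-])
[3] deliver 1→2 → N2(back v1 [-])
[4] timeout(1) → N1(back v2 [-])
[5] deliver 1→2 → N2(prim v2 [-])
[6] deliver 2→1 → ∅
[7] deliver 1→0 → N0(back v2 [-])
[8] deliver 0→1 → ∅
[9] timeout(0) → N0(prim v3 [-])
[10] deliver 2→0 → ∅

0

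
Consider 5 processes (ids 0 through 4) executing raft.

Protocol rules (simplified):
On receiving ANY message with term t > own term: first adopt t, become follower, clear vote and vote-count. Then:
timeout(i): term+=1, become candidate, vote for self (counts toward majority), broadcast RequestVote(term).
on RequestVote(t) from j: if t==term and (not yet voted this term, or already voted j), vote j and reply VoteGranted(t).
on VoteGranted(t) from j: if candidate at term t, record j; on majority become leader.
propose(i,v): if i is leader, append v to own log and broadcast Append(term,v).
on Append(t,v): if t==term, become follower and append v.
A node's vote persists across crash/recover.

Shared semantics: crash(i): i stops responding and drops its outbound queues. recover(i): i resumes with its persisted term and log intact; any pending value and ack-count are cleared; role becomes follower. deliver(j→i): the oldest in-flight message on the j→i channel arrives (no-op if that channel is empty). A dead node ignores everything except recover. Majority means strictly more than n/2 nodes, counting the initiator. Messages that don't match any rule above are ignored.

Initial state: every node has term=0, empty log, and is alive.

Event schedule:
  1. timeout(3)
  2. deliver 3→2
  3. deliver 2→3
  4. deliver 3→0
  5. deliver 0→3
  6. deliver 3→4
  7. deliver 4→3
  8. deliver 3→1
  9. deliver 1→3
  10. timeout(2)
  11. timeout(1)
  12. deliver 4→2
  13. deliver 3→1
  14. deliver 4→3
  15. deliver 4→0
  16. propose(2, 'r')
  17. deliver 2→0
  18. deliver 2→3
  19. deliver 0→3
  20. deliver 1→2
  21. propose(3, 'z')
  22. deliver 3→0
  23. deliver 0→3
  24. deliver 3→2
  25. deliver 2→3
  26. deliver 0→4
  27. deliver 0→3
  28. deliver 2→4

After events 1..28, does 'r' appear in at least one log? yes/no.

after 1 — timeout(3): n3:cand/t1/[-]
after 2 — deliver 3→2: n2:foll/t1/[-]
after 3 — deliver 2→3: ·
after 4 — deliver 3→0: n0:foll/t1/[-]
after 5 — deliver 0→3: n3:lead/t1/[-]
after 6 — deliver 3→4: n4:foll/t1/[-]
after 7 — deliver 4→3: ·
after 8 — deliver 3→1: n1:foll/t1/[-]
after 9 — deliver 1→3: ·
after 10 — timeout(2): n2:cand/t2/[-]
after 11 — timeout(1): n1:cand/t2/[-]
after 12 — deliver 4→2: ·
after 13 — deliver 3→1: ·
after 14 — deliver 4→3: ·
after 15 — deliver 4→0: ·
after 16 — propose(2,'r'): ·
after 17 — deliver 2→0: n0:foll/t2/[-]
after 18 — deliver 2→3: n3:foll/t2/[-]
after 19 — deliver 0→3: ·
after 20 — deliver 1→2: ·
after 21 — propose(3,'z'): ·
after 22 — deliver 3→0: ·
after 23 — deliver 0→3: ·
after 24 — deliver 3→2: ·
after 25 — deliver 2→3: ·
after 26 — deliver 0→4: ·
after 27 — deliver 0→3: ·
after 28 — deliver 2→4: n4:foll/t2/[-]

no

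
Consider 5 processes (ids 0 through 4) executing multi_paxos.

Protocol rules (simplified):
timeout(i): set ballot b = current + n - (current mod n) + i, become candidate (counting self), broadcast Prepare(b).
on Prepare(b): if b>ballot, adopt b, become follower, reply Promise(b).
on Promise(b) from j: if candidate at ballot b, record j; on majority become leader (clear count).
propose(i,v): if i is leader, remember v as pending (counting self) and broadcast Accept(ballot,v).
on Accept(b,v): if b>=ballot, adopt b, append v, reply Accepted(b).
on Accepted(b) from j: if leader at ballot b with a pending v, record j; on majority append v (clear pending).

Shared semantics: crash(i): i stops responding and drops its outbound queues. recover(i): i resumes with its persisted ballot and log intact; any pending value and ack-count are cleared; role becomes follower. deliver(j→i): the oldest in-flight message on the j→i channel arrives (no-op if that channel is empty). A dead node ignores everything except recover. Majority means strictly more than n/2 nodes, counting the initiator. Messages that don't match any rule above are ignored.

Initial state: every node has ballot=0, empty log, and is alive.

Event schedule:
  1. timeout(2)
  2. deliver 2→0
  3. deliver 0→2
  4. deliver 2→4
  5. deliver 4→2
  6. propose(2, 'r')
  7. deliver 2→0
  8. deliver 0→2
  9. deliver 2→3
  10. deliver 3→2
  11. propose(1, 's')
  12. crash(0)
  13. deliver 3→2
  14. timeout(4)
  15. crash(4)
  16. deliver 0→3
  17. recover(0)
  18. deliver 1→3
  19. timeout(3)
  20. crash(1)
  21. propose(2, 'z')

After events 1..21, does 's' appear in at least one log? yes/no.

after 1 — timeout(2): n2:cand/b7/[-]
after 2 — deliver 2→0: n0:foll/b7/[-]
after 3 — deliver 0→2: ·
after 4 — deliver 2→4: n4:foll/b7/[-]
after 5 — deliver 4→2: n2:lead/b7/[-]
after 6 — propose(2,'r'): ·
after 7 — deliver 2→0: n0:foll/b7/[r]
after 8 — deliver 0→2: ·
after 9 — deliver 2→3: n3:foll/b7/[-]
after 10 — deliver 3→2: ·
after 11 — propose(1,'s'): ·
after 12 — crash(0): n0:✗foll/b7/[r]
after 13 — deliver 3→2: ·
after 14 — timeout(4): n4:cand/b14/[-]
after 15 — crash(4): n4:✗cand/b14/[-]
after 16 — deliver 0→3: ·
after 17 — recover(0): n0:foll/b7/[r]
after 18 — deliver 1→3: ·
after 19 — timeout(3): n3:cand/b13/[-]
after 20 — crash(1): n1:✗foll/b0/[-]
after 21 — propose(2,'z'): ·

no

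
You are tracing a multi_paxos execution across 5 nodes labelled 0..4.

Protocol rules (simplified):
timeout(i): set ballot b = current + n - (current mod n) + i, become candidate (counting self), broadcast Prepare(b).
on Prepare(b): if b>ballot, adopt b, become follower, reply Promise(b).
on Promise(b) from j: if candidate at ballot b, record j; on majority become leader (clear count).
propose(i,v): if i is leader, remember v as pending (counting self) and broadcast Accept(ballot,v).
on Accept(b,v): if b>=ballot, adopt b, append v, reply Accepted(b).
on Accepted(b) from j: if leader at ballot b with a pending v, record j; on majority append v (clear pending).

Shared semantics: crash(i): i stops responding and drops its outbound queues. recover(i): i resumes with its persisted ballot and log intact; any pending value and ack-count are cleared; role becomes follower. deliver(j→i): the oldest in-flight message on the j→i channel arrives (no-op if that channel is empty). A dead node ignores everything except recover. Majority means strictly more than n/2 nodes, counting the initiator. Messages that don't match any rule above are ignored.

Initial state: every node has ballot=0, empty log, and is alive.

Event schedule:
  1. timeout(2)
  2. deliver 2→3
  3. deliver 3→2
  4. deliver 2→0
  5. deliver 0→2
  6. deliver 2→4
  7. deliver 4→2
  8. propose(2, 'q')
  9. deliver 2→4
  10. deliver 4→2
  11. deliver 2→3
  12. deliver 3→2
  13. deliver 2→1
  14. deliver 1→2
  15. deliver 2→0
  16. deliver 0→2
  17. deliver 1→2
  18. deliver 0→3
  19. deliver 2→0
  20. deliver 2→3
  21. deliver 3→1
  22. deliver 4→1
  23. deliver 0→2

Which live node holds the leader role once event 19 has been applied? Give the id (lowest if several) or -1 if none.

2

[1] timeout(2) → N2(cand b7 [-])
[2] deliver 2→3 → N3(foll b7 [-])
[3] deliver 3→2 → ∅
[4] deliver 2→0 → N0(foll b7 [-])
[5] deliver 0→2 → N2(lead b7 [-])
[6] deliver 2→4 → N4(foll b7 [-])
[7] deliver 4→2 → ∅
[8] propose(2,'q') → ∅
[9] deliver 2→4 → N4(foll b7 [q])
[10] deliver 4→2 → ∅
[11] deliver 2→3 → N3(foll b7 [q])
[12] deliver 3→2 → N2(lead b7 [q])
[13] deliver 2→1 → N1(foll b7 [-])
[14] deliver 1→2 → ∅
[15] deliver 2→0 → N0(foll b7 [q])
[16] deliver 0→2 → ∅
[17] deliver 1→2 → ∅
[18] deliver 0→3 → ∅
[19] deliver 2→0 → ∅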